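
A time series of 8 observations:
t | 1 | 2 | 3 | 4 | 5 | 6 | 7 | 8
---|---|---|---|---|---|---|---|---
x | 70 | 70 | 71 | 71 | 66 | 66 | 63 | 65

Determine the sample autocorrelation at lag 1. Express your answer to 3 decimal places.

Mean x̄ = (70 + 70 + 71 + 71 + 66 + 66 + 63 + 65)/8 = 67.7500
Deviations from mean: 2.2500, 2.2500, 3.2500, 3.2500, -1.7500, -1.7500, -4.7500, -2.7500
Numerator Σ_{t=1}^{7}(x_t−x̄)(x_{t+1}−x̄) = 41.6875
Denominator Σ(x_t−x̄)² = 67.5000
r_1 = 41.6875 / 67.5000 = 0.618

0.618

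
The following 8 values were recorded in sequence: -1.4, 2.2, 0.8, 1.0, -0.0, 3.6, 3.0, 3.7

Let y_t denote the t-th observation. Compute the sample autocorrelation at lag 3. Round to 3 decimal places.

Mean ȳ = (-1.4 + 2.2 + 0.8 + 1.0 − 0.0 + 3.6 + 3.0 + 3.7)/8 = 1.6125
Numerator Σ_{t=1}^{5}(y_t−ȳ)(y_{t+3}−ȳ) = -4.9330
Denominator Σ(y_t−ȳ)² = 23.2888
r_3 = -4.9330 / 23.2888 = -0.212

-0.212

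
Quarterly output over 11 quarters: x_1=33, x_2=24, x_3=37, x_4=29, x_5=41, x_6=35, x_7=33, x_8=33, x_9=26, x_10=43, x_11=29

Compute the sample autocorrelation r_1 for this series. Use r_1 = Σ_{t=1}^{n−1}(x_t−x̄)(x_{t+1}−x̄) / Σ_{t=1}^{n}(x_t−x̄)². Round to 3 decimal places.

Mean x̄ = (33 + 24 + 37 + 29 + 41 + 35 + 33 + 33 + 26 + 43 + 29)/11 = 33.0000
Numerator Σ_{t=1}^{10}(x_t−x̄)(x_{t+1}−x̄) = -178.0000
Denominator Σ(x_t−x̄)² = 346.0000
r_1 = -178.0000 / 346.0000 = -0.514

-0.514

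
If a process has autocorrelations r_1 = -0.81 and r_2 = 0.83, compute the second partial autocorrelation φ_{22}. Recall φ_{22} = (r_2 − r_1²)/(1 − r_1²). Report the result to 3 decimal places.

φ_{22} = (r_2 − r_1²) / (1 − r_1²)
r_1² = (-0.81)² = 0.6561
Numerator = 0.83 − 0.6561 = 0.1739; denominator = 1 − 0.6561 = 0.3439
φ_{22} = 0.1739 / 0.3439 = 0.506

0.506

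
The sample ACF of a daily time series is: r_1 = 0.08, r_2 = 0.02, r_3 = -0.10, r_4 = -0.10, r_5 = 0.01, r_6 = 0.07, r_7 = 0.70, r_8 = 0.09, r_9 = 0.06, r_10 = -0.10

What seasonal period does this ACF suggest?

7

The largest autocorrelation is r_7 = 0.70; the remaining lags stay at or below 0.09.
The dominant spike at lag 7 indicates a seasonal period of 7.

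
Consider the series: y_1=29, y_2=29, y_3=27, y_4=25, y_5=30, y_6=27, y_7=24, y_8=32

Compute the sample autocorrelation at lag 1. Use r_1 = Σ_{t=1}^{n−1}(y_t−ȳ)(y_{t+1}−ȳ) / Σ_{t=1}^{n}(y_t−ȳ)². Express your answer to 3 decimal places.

-0.363

Mean ȳ = (29 + 29 + 27 + 25 + 30 + 27 + 24 + 32)/8 = 27.8750
Deviations from mean: 1.1250, 1.1250, -0.8750, -2.8750, 2.1250, -0.8750, -3.8750, 4.1250
Numerator Σ_{t=1}^{7}(y_t−ȳ)(y_{t+1}−ȳ) = -17.7656
Denominator Σ(y_t−ȳ)² = 48.8750
r_1 = -17.7656 / 48.8750 = -0.363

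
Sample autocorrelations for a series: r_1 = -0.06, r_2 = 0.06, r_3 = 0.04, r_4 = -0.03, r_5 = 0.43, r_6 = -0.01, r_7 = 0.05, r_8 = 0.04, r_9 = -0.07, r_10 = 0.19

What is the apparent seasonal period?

5

The largest autocorrelation is r_5 = 0.43, with a weaker echo at lag 10 (0.19); the remaining lags stay at or below 0.06.
The dominant spike at lag 5 indicates a seasonal period of 5.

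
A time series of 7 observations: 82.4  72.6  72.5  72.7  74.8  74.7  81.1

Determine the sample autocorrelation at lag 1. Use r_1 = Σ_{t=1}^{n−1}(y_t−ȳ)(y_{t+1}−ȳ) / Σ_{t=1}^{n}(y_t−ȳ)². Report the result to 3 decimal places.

Mean ȳ = (82.4 + 72.6 + 72.5 + 72.7 + 74.8 + 74.7 + 81.1)/7 = 75.8286
Σ(y_t−ȳ)(y_{t+1}−ȳ) = (-21.2163) + (10.7465) + (10.4137) + (3.2180) + (1.1608) + (-5.9492) = -1.6265
Denominator Σ(y_t−ȳ)² = 104.5943
r_1 = -1.6265 / 104.5943 = -0.016

-0.016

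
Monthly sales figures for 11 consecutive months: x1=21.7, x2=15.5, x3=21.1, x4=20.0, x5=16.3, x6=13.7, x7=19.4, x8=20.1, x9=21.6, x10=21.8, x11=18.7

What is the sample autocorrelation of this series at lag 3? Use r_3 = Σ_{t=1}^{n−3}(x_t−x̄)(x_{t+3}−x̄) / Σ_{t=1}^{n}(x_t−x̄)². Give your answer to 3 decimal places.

Mean x̄ = (21.7 + 15.5 + 21.1 + 20.0 + 16.3 + 13.7 + 19.4 + 20.1 + 21.6 + 21.8 + 18.7)/11 = 19.0818
Numerator Σ_{t=1}^{8}(x_t−x̄)(x_{t+3}−x̄) = -14.1101
Denominator Σ(x_t−x̄)² = 76.3164
r_3 = -14.1101 / 76.3164 = -0.185

-0.185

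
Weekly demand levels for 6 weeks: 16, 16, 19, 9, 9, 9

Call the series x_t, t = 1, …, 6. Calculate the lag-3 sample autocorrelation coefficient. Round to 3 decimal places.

-0.471

Mean x̄ = (16 + 16 + 19 + 9 + 9 + 9)/6 = 13.0000
Deviations from mean: 3.0000, 3.0000, 6.0000, -4.0000, -4.0000, -4.0000
Σ(x_t−x̄)(x_{t+3}−x̄) = (-12.0000) + (-12.0000) + (-24.0000) = -48.0000
Denominator Σ(x_t−x̄)² = 102.0000
r_3 = -48.0000 / 102.0000 = -0.471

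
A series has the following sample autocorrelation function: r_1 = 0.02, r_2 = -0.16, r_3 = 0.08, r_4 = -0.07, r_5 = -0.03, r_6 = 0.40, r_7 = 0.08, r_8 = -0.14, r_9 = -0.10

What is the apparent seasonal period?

6

The largest autocorrelation is r_6 = 0.40; the remaining lags stay at or below 0.08.
The dominant spike at lag 6 indicates a seasonal period of 6.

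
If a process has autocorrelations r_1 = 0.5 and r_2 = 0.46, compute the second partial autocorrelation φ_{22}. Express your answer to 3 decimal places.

0.280

φ_{22} = (r_2 − r_1²) / (1 − r_1²)
r_1² = (0.5)² = 0.25
Numerator = 0.46 − 0.2500 = 0.2100; denominator = 1 − 0.2500 = 0.7500
φ_{22} = 0.2100 / 0.7500 = 0.280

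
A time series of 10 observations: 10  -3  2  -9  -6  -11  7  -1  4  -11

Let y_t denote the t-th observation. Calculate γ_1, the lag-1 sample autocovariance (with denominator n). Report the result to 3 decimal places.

-9.984

Mean ȳ = (10 − 3 + 2 − 9 − 6 − 11 + 7 − 1 + 4 − 11)/10 = -1.8000
Σ_{t=1}^{9}(y_t−ȳ)(y_{t+1}−ȳ) = -99.8400
γ_1 = -99.8400 / 10 = -9.984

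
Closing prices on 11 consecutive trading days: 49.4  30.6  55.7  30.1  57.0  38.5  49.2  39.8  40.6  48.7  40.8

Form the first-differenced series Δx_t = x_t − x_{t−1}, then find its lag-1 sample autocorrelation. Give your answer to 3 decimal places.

First differences Δx: -18.8, 25.1, -25.6, 26.9, -18.5, 10.7, -9.4, 0.8, 8.1, -7.9
Mean of differences = -0.8600
Numerator Σ(Δx_t−Δx̄)(Δx_{t+1}−Δx̄) = -2649.4636
Denominator Σ(Δx_t−Δx̄)² = 3028.7840
r_1(Δx) = -2649.4636 / 3028.7840 = -0.875

-0.875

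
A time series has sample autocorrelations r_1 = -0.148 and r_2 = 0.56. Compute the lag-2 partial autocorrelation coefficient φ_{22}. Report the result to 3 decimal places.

φ_{22} = (r_2 − r_1²) / (1 − r_1²)
r_1² = (-0.148)² = 0.021904
Numerator = 0.56 − 0.0219 = 0.5381; denominator = 1 − 0.0219 = 0.9781
φ_{22} = 0.5381 / 0.9781 = 0.550

0.550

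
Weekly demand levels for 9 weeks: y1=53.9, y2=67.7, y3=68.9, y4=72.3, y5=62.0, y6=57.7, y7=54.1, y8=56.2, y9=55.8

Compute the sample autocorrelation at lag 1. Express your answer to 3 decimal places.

0.466

Mean ȳ = (53.9 + 67.7 + 68.9 + 72.3 + 62.0 + 57.7 + 54.1 + 56.2 + 55.8)/9 = 60.9556
Numerator Σ_{t=1}^{8}(y_t−ȳ)(y_{t+1}−ȳ) = 184.0069
Denominator Σ(y_t−ȳ)² = 394.9622
r_1 = 184.0069 / 394.9622 = 0.466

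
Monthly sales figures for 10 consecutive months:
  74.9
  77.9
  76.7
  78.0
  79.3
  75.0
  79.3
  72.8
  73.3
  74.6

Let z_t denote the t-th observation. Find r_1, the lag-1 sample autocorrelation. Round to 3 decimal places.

0.033

Mean z̄ = (74.9 + 77.9 + 76.7 + 78.0 + 79.3 + 75.0 + 79.3 + 72.8 + 73.3 + 74.6)/10 = 76.1800
Numerator Σ_{t=1}^{9}(z_t−z̄)(z_{t+1}−z̄) = 1.6936
Denominator Σ(z_t−z̄)² = 51.2560
r_1 = 1.6936 / 51.2560 = 0.033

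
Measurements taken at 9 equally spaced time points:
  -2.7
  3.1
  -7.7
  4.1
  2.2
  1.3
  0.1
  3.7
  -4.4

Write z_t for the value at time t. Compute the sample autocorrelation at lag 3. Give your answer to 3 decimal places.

Mean z̄ = (-2.7 + 3.1 − 7.7 + 4.1 + 2.2 + 1.3 + 0.1 + 3.7 − 4.4)/9 = -0.0333
Numerator Σ_{t=1}^{6}(z_t−z̄)(z_{t+3}−z̄) = -11.1800
Denominator Σ(z_t−z̄)² = 132.5800
r_3 = -11.1800 / 132.5800 = -0.084

-0.084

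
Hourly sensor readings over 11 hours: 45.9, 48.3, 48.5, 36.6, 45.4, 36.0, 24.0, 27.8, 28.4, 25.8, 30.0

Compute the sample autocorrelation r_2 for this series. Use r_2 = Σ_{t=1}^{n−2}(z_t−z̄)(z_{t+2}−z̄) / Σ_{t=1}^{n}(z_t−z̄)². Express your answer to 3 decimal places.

Mean z̄ = (45.9 + 48.3 + 48.5 + 36.6 + 45.4 + 36.0 + 24.0 + 27.8 + 28.4 + 25.8 + 30.0)/11 = 36.0636
Numerator Σ_{t=1}^{9}(z_t−z̄)(z_{t+2}−z̄) = 356.5992
Denominator Σ(z_t−z̄)² = 903.2655
r_2 = 356.5992 / 903.2655 = 0.395

0.395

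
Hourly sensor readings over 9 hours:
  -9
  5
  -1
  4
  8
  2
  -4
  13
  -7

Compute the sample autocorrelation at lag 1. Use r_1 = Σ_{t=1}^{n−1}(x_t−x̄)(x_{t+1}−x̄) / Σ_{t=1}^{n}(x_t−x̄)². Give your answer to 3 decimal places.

Mean x̄ = (-9 + 5 − 1 + 4 + 8 + 2 − 4 + 13 − 7)/9 = 1.2222
Numerator Σ_{t=1}^{8}(x_t−x̄)(x_{t+1}−x̄) = -191.4938
Denominator Σ(x_t−x̄)² = 411.5556
r_1 = -191.4938 / 411.5556 = -0.465

-0.465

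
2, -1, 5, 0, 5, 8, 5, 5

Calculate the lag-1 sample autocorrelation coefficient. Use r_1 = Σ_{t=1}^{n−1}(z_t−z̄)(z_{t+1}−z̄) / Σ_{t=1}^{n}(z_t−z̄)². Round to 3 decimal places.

Mean z̄ = (2 − 1 + 5 + 0 + 5 + 8 + 5 + 5)/8 = 3.6250
Deviations from mean: -1.6250, -4.6250, 1.3750, -3.6250, 1.3750, 4.3750, 1.3750, 1.3750
Σ(z_t−z̄)(z_{t+1}−z̄) = (7.5156) + (-6.3594) + (-4.9844) + (-4.9844) + (6.0156) + (6.0156) + (1.8906) = 5.1094
Denominator Σ(z_t−z̄)² = 63.8750
r_1 = 5.1094 / 63.8750 = 0.080

0.080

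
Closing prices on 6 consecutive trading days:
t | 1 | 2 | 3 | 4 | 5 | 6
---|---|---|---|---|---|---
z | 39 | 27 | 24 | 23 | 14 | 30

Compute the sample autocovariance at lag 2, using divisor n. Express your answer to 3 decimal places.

Mean z̄ = (39 + 27 + 24 + 23 + 14 + 30)/6 = 26.1667
Deviations: 12.8333, 0.8333, -2.1667, -3.1667, -12.1667, 3.8333
Σ_{t=1}^{4}(z_t−z̄)(z_{t+2}−z̄) = -16.2222
γ_2 = -16.2222 / 6 = -2.704

-2.704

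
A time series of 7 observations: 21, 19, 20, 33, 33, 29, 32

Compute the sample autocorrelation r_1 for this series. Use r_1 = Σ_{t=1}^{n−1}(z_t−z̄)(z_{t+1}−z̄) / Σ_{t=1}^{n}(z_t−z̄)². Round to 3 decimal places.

0.480

Mean z̄ = (21 + 19 + 20 + 33 + 33 + 29 + 32)/7 = 26.7143
Deviations from mean: -5.7143, -7.7143, -6.7143, 6.2857, 6.2857, 2.2857, 5.2857
Numerator Σ_{t=1}^{6}(z_t−z̄)(z_{t+1}−z̄) = 119.6327
Denominator Σ(z_t−z̄)² = 249.4286
r_1 = 119.6327 / 249.4286 = 0.480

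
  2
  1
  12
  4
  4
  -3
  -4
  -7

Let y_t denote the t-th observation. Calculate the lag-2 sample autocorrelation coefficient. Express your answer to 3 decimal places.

0.193

Mean ȳ = (2 + 1 + 12 + 4 + 4 − 3 − 4 − 7)/8 = 1.1250
Deviations from mean: 0.8750, -0.1250, 10.8750, 2.8750, 2.8750, -4.1250, -5.1250, -8.1250
Σ(y_t−ȳ)(y_{t+2}−ȳ) = (9.5156) + (-0.3594) + (31.2656) + (-11.8594) + (-14.7344) + (33.5156) = 47.3438
Denominator Σ(y_t−ȳ)² = 244.8750
r_2 = 47.3438 / 244.8750 = 0.193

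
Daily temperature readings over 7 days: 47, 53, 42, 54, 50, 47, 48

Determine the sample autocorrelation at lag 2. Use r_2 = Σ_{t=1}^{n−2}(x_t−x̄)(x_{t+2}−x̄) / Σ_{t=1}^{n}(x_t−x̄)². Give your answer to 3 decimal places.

0.156

Mean x̄ = (47 + 53 + 42 + 54 + 50 + 47 + 48)/7 = 48.7143
Deviations from mean: -1.7143, 4.2857, -6.7143, 5.2857, 1.2857, -1.7143, -0.7143
Σ(x_t−x̄)(x_{t+2}−x̄) = (11.5102) + (22.6531) + (-8.6327) + (-9.0612) + (-0.9184) = 15.5510
Denominator Σ(x_t−x̄)² = 99.4286
r_2 = 15.5510 / 99.4286 = 0.156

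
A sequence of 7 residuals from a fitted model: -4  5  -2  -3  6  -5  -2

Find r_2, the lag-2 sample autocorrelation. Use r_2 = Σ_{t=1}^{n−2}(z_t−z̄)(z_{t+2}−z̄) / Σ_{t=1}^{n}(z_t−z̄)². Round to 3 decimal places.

-0.141

Mean z̄ = (-4 + 5 − 2 − 3 + 6 − 5 − 2)/7 = -0.7143
Deviations from mean: -3.2857, 5.7143, -1.2857, -2.2857, 6.7143, -4.2857, -1.2857
Σ(z_t−z̄)(z_{t+2}−z̄) = (4.2245) + (-13.0612) + (-8.6327) + (9.7959) + (-8.6327) = -16.3061
Denominator Σ(z_t−z̄)² = 115.4286
r_2 = -16.3061 / 115.4286 = -0.141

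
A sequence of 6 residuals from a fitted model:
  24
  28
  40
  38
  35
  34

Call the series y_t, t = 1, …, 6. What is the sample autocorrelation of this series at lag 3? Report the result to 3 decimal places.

Mean ȳ = (24 + 28 + 40 + 38 + 35 + 34)/6 = 33.1667
Deviations from mean: -9.1667, -5.1667, 6.8333, 4.8333, 1.8333, 0.8333
Σ(y_t−ȳ)(y_{t+3}−ȳ) = (-44.3056) + (-9.4722) + (5.6944) = -48.0833
Denominator Σ(y_t−ȳ)² = 184.8333
r_3 = -48.0833 / 184.8333 = -0.260

-0.260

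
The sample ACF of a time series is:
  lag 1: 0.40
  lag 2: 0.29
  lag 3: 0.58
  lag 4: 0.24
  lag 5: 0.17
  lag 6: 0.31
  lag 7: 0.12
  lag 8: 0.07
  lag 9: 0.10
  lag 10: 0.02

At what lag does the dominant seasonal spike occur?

The largest autocorrelation is r_3 = 0.58; the remaining lags stay at or below 0.40. The elevated value at lag 1 (0.40), dropping to 0.29 at lag 2, reflects decaying short-term dependence rather than seasonality.
The dominant spike at lag 3 indicates a seasonal period of 3.

3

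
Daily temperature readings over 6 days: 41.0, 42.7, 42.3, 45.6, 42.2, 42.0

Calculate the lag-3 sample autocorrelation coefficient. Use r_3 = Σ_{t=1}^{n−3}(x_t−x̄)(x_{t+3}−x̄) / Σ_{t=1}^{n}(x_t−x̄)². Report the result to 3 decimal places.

Mean x̄ = (41.0 + 42.7 + 42.3 + 45.6 + 42.2 + 42.0)/6 = 42.6333
Deviations from mean: -1.6333, 0.0667, -0.3333, 2.9667, -0.4333, -0.6333
Σ(x_t−x̄)(x_{t+3}−x̄) = (-4.8456) + (-0.0289) + (0.2111) = -4.6633
Denominator Σ(x_t−x̄)² = 12.1733
r_3 = -4.6633 / 12.1733 = -0.383

-0.383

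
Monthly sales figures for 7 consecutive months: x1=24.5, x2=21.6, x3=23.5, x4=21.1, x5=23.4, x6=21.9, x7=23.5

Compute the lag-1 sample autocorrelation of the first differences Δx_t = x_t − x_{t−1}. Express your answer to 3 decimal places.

-0.773

First differences Δx: -2.9, 1.9, -2.4, 2.3, -1.5, 1.6
Mean of differences = -0.1667
Numerator Σ(Δx_t−Δx̄)(Δx_{t+1}−Δx̄) = -21.4178
Denominator Σ(Δx_t−Δx̄)² = 27.7133
r_1(Δx) = -21.4178 / 27.7133 = -0.773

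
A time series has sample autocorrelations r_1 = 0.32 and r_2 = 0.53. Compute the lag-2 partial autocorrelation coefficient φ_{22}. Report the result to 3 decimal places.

0.476

φ_{22} = (r_2 − r_1²) / (1 − r_1²)
r_1² = (0.32)² = 0.1024
Numerator = 0.53 − 0.1024 = 0.4276; denominator = 1 − 0.1024 = 0.8976
φ_{22} = 0.4276 / 0.8976 = 0.476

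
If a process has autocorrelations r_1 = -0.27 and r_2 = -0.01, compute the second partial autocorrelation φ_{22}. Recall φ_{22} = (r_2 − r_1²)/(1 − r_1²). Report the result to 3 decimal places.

-0.089

φ_{22} = (r_2 − r_1²) / (1 − r_1²)
r_1² = (-0.27)² = 0.0729
Numerator = -0.01 − 0.0729 = -0.0829; denominator = 1 − 0.0729 = 0.9271
φ_{22} = -0.0829 / 0.9271 = -0.089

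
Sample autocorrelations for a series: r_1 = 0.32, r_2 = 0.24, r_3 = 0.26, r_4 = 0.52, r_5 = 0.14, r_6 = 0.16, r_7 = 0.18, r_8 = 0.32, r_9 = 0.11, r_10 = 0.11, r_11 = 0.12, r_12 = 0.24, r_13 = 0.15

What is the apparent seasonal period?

The largest autocorrelation is r_4 = 0.52; the remaining lags stay at or below 0.32. The elevated value at lag 1 (0.32), dropping to 0.24 at lag 2, reflects decaying short-term dependence rather than seasonality.
The dominant spike at lag 4 indicates a seasonal period of 4.

4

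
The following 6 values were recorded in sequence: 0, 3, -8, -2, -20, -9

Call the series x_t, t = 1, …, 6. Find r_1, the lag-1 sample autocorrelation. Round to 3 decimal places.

0.041

Mean x̄ = (0 + 3 − 8 − 2 − 20 − 9)/6 = -6.0000
Numerator Σ_{t=1}^{5}(x_t−x̄)(x_{t+1}−x̄) = 14.0000
Denominator Σ(x_t−x̄)² = 342.0000
r_1 = 14.0000 / 342.0000 = 0.041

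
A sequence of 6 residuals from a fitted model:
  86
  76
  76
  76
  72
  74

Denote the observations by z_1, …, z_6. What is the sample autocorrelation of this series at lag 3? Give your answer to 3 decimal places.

Mean z̄ = (86 + 76 + 76 + 76 + 72 + 74)/6 = 76.6667
Σ(z_t−z̄)(z_{t+3}−z̄) = (-6.2222) + (3.1111) + (1.7778) = -1.3333
Denominator Σ(z_t−z̄)² = 117.3333
r_3 = -1.3333 / 117.3333 = -0.011

-0.011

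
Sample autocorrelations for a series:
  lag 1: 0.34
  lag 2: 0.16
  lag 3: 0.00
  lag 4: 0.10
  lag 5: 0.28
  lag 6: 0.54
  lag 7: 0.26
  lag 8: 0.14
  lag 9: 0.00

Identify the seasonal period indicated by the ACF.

6

The largest autocorrelation is r_6 = 0.54; the remaining lags stay at or below 0.34. The elevated value at lag 1 (0.34), dropping to 0.16 at lag 2, reflects decaying short-term dependence rather than seasonality.
The dominant spike at lag 6 indicates a seasonal period of 6.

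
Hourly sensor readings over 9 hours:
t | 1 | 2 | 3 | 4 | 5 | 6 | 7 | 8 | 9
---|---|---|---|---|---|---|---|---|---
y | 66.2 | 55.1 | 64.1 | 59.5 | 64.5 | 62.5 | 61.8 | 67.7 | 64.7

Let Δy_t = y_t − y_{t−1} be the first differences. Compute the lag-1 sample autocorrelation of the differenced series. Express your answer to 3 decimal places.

First differences Δy: -11.1, 9.0, -4.6, 5.0, -2.0, -0.7, 5.9, -3.0
Mean of differences = -0.1875
Numerator Σ(Δy_t−Δȳ)(Δy_{t+1}−Δȳ) = -192.4027
Denominator Σ(Δy_t−Δȳ)² = 298.3888
r_1(Δy) = -192.4027 / 298.3888 = -0.645

-0.645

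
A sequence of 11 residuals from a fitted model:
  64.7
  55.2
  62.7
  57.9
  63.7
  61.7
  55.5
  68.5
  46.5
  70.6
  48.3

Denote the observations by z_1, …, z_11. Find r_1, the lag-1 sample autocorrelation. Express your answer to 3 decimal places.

Mean z̄ = (64.7 + 55.2 + 62.7 + 57.9 + 63.7 + 61.7 + 55.5 + 68.5 + 46.5 + 70.6 + 48.3)/11 = 59.5727
Numerator Σ_{t=1}^{10}(z_t−z̄)(z_{t+1}−z̄) = -469.6398
Denominator Σ(z_t−z̄)² = 595.4018
r_1 = -469.6398 / 595.4018 = -0.789

-0.789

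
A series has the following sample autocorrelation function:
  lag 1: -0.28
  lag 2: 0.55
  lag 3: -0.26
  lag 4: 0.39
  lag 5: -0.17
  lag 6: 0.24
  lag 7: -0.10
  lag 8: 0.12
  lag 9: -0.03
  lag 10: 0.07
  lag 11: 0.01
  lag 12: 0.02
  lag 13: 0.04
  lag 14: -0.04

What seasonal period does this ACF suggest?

2

The largest autocorrelation is r_2 = 0.55, with weaker echoes at lags 4 (0.39) and 6 (0.24); the remaining lags stay at or below 0.12.
The dominant spike at lag 2 indicates a seasonal period of 2.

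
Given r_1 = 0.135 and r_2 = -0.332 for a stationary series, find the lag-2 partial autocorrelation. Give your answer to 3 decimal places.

φ_{22} = (r_2 − r_1²) / (1 − r_1²)
r_1² = (0.135)² = 0.018225
Numerator = -0.332 − 0.0182 = -0.3502; denominator = 1 − 0.0182 = 0.9818
φ_{22} = -0.3502 / 0.9818 = -0.357

-0.357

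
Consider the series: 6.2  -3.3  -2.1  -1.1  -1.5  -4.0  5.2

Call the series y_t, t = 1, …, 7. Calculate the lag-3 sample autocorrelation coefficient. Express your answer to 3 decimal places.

Mean ȳ = (6.2 − 3.3 − 2.1 − 1.1 − 1.5 − 4.0 + 5.2)/7 = -0.0857
Deviations from mean: 6.2857, -3.2143, -2.0143, -1.0143, -1.4143, -3.9143, 5.2857
Σ(y_t−ȳ)(y_{t+3}−ȳ) = (-6.3755) + (4.5459) + (7.8845) + (-5.3612) = 0.6937
Denominator Σ(y_t−ȳ)² = 100.1886
r_3 = 0.6937 / 100.1886 = 0.007

0.007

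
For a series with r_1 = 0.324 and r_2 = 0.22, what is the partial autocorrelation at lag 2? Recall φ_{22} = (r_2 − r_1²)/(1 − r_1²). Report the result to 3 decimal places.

0.129

φ_{22} = (r_2 − r_1²) / (1 − r_1²)
r_1² = (0.324)² = 0.104976
Numerator = 0.22 − 0.1050 = 0.1150; denominator = 1 − 0.1050 = 0.8950
φ_{22} = 0.1150 / 0.8950 = 0.129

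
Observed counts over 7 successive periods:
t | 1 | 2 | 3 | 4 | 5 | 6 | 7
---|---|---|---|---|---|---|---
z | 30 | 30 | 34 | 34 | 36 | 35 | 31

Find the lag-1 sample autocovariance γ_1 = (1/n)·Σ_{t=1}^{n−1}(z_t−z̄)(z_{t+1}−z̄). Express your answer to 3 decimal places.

1.793

Mean z̄ = (30 + 30 + 34 + 34 + 36 + 35 + 31)/7 = 32.8571
Σ_{t=1}^{6}(z_t−z̄)(z_{t+1}−z̄) = 12.5510
γ_1 = 12.5510 / 7 = 1.793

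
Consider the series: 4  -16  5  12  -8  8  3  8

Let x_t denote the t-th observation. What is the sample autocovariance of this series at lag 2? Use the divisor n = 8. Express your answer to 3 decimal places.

Mean x̄ = (4 − 16 + 5 + 12 − 8 + 8 + 3 + 8)/8 = 2.0000
Σ_{t=1}^{6}(x_t−x̄)(x_{t+2}−x̄) = -118.0000
γ_2 = -118.0000 / 8 = -14.750

-14.750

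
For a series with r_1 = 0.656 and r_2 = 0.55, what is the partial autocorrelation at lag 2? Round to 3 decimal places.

φ_{22} = (r_2 − r_1²) / (1 − r_1²)
r_1² = (0.656)² = 0.430336
Numerator = 0.55 − 0.4303 = 0.1197; denominator = 1 − 0.4303 = 0.5697
φ_{22} = 0.1197 / 0.5697 = 0.210

0.210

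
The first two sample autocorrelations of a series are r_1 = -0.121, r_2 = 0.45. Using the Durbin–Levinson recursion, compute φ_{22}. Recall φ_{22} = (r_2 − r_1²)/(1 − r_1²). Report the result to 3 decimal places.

0.442

φ_{22} = (r_2 − r_1²) / (1 − r_1²)
r_1² = (-0.121)² = 0.014641
Numerator = 0.45 − 0.0146 = 0.4354; denominator = 1 − 0.0146 = 0.9854
φ_{22} = 0.4354 / 0.9854 = 0.442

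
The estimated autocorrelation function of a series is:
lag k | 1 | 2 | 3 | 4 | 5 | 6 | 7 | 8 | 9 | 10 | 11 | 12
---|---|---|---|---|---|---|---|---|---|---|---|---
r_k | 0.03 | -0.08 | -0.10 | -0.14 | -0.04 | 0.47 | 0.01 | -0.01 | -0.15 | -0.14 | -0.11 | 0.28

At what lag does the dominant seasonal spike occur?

6

The largest autocorrelation is r_6 = 0.47, with a weaker echo at lag 12 (0.28); the remaining lags stay at or below 0.03.
The dominant spike at lag 6 indicates a seasonal period of 6.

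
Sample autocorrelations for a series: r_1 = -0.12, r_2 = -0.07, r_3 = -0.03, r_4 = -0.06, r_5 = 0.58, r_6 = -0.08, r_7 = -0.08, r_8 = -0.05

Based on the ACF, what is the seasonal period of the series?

The largest autocorrelation is r_5 = 0.58; the remaining lags stay at or below -0.03.
The dominant spike at lag 5 indicates a seasonal period of 5.

5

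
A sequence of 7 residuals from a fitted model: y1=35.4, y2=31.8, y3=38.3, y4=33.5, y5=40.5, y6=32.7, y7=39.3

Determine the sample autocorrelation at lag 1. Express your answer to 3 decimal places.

-0.701

Mean ȳ = (35.4 + 31.8 + 38.3 + 33.5 + 40.5 + 32.7 + 39.3)/7 = 35.9286
Deviations from mean: -0.5286, -4.1286, 2.3714, -2.4286, 4.5714, -3.2286, 3.3714
Σ(y_t−ȳ)(y_{t+1}−ȳ) = (2.1822) + (-9.7906) + (-5.7592) + (-11.1020) + (-14.7592) + (-10.8849) = -50.1137
Denominator Σ(y_t−ȳ)² = 71.5343
r_1 = -50.1137 / 71.5343 = -0.701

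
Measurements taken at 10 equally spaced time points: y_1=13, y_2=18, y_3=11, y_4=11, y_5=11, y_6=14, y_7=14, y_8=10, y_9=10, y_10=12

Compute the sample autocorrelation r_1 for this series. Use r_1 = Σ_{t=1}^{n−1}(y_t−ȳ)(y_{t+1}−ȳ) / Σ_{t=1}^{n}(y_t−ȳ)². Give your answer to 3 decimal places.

0.049

Mean ȳ = (13 + 18 + 11 + 11 + 11 + 14 + 14 + 10 + 10 + 12)/10 = 12.4000
Numerator Σ_{t=1}^{9}(y_t−ȳ)(y_{t+1}−ȳ) = 2.6400
Denominator Σ(y_t−ȳ)² = 54.4000
r_1 = 2.6400 / 54.4000 = 0.049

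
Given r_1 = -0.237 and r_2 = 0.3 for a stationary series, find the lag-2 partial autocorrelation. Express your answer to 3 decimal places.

0.258

φ_{22} = (r_2 − r_1²) / (1 − r_1²)
r_1² = (-0.237)² = 0.056169
Numerator = 0.3 − 0.0562 = 0.2438; denominator = 1 − 0.0562 = 0.9438
φ_{22} = 0.2438 / 0.9438 = 0.258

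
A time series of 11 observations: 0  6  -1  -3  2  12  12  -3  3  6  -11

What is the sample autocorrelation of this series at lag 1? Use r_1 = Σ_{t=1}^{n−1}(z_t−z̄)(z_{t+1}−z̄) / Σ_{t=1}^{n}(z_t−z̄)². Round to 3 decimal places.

Mean z̄ = (0 + 6 − 1 − 3 + 2 + 12 + 12 − 3 + 3 + 6 − 11)/11 = 2.0909
Numerator Σ_{t=1}^{10}(z_t−z̄)(z_{t+1}−z̄) = -9.4628
Denominator Σ(z_t−z̄)² = 464.9091
r_1 = -9.4628 / 464.9091 = -0.020

-0.020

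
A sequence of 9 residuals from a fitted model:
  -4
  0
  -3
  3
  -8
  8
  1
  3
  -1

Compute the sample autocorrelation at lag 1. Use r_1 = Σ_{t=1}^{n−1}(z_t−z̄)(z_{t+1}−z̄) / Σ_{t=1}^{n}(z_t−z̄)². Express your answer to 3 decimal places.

Mean z̄ = (-4 + 0 − 3 + 3 − 8 + 8 + 1 + 3 − 1)/9 = -0.1111
Numerator Σ_{t=1}^{8}(z_t−z̄)(z_{t+1}−z̄) = -88.5679
Denominator Σ(z_t−z̄)² = 172.8889
r_1 = -88.5679 / 172.8889 = -0.512

-0.512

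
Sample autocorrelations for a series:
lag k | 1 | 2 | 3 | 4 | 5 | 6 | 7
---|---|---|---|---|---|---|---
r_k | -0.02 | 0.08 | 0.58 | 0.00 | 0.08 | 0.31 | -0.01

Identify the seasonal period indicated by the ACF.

The largest autocorrelation is r_3 = 0.58, with a weaker echo at lag 6 (0.31); the remaining lags stay at or below 0.08.
The dominant spike at lag 3 indicates a seasonal period of 3.

3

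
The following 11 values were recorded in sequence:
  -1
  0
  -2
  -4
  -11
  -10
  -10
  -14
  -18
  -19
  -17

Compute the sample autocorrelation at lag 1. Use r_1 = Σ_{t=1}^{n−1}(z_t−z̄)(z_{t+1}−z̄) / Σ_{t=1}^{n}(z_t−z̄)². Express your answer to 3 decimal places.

0.771

Mean z̄ = (-1 + 0 − 2 − 4 − 11 − 10 − 10 − 14 − 18 − 19 − 17)/11 = -9.6364
Numerator Σ_{t=1}^{10}(z_t−z̄)(z_{t+1}−z̄) = 378.1405
Denominator Σ(z_t−z̄)² = 490.5455
r_1 = 378.1405 / 490.5455 = 0.771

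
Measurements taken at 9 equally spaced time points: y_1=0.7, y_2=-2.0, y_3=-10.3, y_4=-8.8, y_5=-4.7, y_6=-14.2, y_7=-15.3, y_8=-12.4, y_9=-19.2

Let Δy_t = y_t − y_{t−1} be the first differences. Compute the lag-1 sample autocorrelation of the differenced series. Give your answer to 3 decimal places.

-0.351

First differences Δy: -2.7, -8.3, 1.5, 4.1, -9.5, -1.1, 2.9, -6.8
Mean of differences = -2.4875
Numerator Σ(Δy_t−Δȳ)(Δy_{t+1}−Δȳ) = -67.3577
Denominator Σ(Δy_t−Δȳ)² = 191.8488
r_1(Δy) = -67.3577 / 191.8488 = -0.351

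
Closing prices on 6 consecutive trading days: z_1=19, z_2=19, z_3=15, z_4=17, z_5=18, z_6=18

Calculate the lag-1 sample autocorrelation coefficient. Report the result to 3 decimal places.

Mean z̄ = (19 + 19 + 15 + 17 + 18 + 18)/6 = 17.6667
Deviations from mean: 1.3333, 1.3333, -2.6667, -0.6667, 0.3333, 0.3333
Σ(z_t−z̄)(z_{t+1}−z̄) = (1.7778) + (-3.5556) + (1.7778) + (-0.2222) + (0.1111) = -0.1111
Denominator Σ(z_t−z̄)² = 11.3333
r_1 = -0.1111 / 11.3333 = -0.010

-0.010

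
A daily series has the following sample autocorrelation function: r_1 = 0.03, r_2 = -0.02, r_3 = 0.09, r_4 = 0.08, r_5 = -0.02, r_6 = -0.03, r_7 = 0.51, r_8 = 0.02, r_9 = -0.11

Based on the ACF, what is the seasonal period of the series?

7

The largest autocorrelation is r_7 = 0.51; the remaining lags stay at or below 0.09.
The dominant spike at lag 7 indicates a seasonal period of 7.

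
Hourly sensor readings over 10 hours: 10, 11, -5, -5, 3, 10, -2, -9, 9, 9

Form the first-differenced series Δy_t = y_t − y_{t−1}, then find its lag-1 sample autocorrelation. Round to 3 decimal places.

-0.097

First differences Δy: 1, -16, 0, 8, 7, -12, -7, 18, 0
Mean of differences = -0.1111
Numerator Σ(Δy_t−Δȳ)(Δy_{t+1}−Δȳ) = -86.2346
Denominator Σ(Δy_t−Δȳ)² = 886.8889
r_1(Δy) = -86.2346 / 886.8889 = -0.097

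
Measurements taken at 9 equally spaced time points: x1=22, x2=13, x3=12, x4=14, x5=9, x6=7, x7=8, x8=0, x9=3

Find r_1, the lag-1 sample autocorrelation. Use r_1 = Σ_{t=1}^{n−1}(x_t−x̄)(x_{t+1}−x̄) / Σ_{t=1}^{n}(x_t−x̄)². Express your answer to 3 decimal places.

Mean x̄ = (22 + 13 + 12 + 14 + 9 + 7 + 8 + 0 + 3)/9 = 9.7778
Numerator Σ_{t=1}^{8}(x_t−x̄)(x_{t+1}−x̄) = 143.3951
Denominator Σ(x_t−x̄)² = 335.5556
r_1 = 143.3951 / 335.5556 = 0.427

0.427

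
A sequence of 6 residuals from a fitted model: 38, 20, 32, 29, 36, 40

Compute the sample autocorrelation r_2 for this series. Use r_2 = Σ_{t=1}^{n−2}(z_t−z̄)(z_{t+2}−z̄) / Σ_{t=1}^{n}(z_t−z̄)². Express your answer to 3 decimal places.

0.049

Mean z̄ = (38 + 20 + 32 + 29 + 36 + 40)/6 = 32.5000
Deviations from mean: 5.5000, -12.5000, -0.5000, -3.5000, 3.5000, 7.5000
Numerator Σ_{t=1}^{4}(z_t−z̄)(z_{t+2}−z̄) = 13.0000
Denominator Σ(z_t−z̄)² = 267.5000
r_2 = 13.0000 / 267.5000 = 0.049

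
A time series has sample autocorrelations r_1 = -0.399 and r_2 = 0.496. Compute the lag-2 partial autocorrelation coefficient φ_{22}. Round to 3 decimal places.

0.401

φ_{22} = (r_2 − r_1²) / (1 − r_1²)
r_1² = (-0.399)² = 0.159201
Numerator = 0.496 − 0.1592 = 0.3368; denominator = 1 − 0.1592 = 0.8408
φ_{22} = 0.3368 / 0.8408 = 0.401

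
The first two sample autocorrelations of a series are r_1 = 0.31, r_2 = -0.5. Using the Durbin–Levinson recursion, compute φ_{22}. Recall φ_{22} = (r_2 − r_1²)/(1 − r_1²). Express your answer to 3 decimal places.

φ_{22} = (r_2 − r_1²) / (1 − r_1²)
r_1² = (0.31)² = 0.0961
Numerator = -0.5 − 0.0961 = -0.5961; denominator = 1 − 0.0961 = 0.9039
φ_{22} = -0.5961 / 0.9039 = -0.659

-0.659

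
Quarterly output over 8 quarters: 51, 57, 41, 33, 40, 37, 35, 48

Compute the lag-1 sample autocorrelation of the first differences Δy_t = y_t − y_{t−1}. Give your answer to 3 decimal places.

First differences Δy: 6, -16, -8, 7, -3, -2, 13
Mean of differences = -0.4286
Numerator Σ(Δy_t−Δȳ)(Δy_{t+1}−Δȳ) = -74.6122
Denominator Σ(Δy_t−Δȳ)² = 585.7143
r_1(Δy) = -74.6122 / 585.7143 = -0.127

-0.127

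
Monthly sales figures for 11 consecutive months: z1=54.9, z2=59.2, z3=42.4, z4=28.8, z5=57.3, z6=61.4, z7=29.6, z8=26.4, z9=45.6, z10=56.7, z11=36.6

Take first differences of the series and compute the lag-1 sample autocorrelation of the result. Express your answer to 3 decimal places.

-0.070

First differences Δz: 4.3, -16.8, -13.6, 28.5, 4.1, -31.8, -3.2, 19.2, 11.1, -20.1
Mean of differences = -1.8300
Numerator Σ(Δz_t−Δz̄)(Δz_{t+1}−Δz̄) = -222.4839
Denominator Σ(Δz_t−Δz̄)² = 3198.6010
r_1(Δz) = -222.4839 / 3198.6010 = -0.070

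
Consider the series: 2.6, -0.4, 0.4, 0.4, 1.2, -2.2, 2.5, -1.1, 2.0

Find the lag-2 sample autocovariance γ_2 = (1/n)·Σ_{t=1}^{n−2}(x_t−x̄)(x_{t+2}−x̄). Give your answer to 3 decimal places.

0.978

Mean x̄ = (2.6 − 0.4 + 0.4 + 0.4 + 1.2 − 2.2 + 2.5 − 1.1 + 2.0)/9 = 0.6000
Σ_{t=1}^{7}(x_t−x̄)(x_{t+2}−x̄) = 8.8000
γ_2 = 8.8000 / 9 = 0.978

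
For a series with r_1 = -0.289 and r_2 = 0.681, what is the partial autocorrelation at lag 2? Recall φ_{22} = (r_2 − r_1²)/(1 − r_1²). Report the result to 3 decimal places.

φ_{22} = (r_2 − r_1²) / (1 − r_1²)
r_1² = (-0.289)² = 0.083521
Numerator = 0.681 − 0.0835 = 0.5975; denominator = 1 − 0.0835 = 0.9165
φ_{22} = 0.5975 / 0.9165 = 0.652

0.652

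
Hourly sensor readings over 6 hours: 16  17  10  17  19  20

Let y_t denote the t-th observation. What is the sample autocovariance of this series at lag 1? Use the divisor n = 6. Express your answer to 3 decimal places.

0.542

Mean ȳ = (16 + 17 + 10 + 17 + 19 + 20)/6 = 16.5000
Σ_{t=1}^{5}(y_t−ȳ)(y_{t+1}−ȳ) = 3.2500
γ_1 = 3.2500 / 6 = 0.542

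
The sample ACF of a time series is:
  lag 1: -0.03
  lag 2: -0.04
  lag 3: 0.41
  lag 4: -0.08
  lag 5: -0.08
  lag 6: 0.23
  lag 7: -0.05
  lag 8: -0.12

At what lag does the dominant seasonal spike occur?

The largest autocorrelation is r_3 = 0.41, with a weaker echo at lag 6 (0.23); the remaining lags stay at or below -0.03.
The dominant spike at lag 3 indicates a seasonal period of 3.

3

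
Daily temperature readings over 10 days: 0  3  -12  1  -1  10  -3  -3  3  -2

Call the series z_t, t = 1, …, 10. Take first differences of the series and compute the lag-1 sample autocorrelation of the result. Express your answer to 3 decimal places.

First differences Δz: 3, -15, 13, -2, 11, -13, 0, 6, -5
Mean of differences = -0.2222
Numerator Σ(Δz_t−Δz̄)(Δz_{t+1}−Δz̄) = -461.0494
Denominator Σ(Δz_t−Δz̄)² = 757.5556
r_1(Δz) = -461.0494 / 757.5556 = -0.609

-0.609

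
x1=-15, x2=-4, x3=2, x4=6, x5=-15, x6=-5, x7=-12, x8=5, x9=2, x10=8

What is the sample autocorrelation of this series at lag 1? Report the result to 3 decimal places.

0.012

Mean x̄ = (-15 − 4 + 2 + 6 − 15 − 5 − 12 + 5 + 2 + 8)/10 = -2.8000
Numerator Σ_{t=1}^{9}(x_t−x̄)(x_{t+1}−x̄) = 8.3600
Denominator Σ(x_t−x̄)² = 689.6000
r_1 = 8.3600 / 689.6000 = 0.012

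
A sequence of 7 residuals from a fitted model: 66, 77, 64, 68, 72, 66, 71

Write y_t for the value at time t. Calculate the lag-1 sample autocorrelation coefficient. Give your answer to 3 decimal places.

-0.640

Mean ȳ = (66 + 77 + 64 + 68 + 72 + 66 + 71)/7 = 69.1429
Deviations from mean: -3.1429, 7.8571, -5.1429, -1.1429, 2.8571, -3.1429, 1.8571
Σ(y_t−ȳ)(y_{t+1}−ȳ) = (-24.6939) + (-40.4082) + (5.8776) + (-3.2653) + (-8.9796) + (-5.8367) = -77.3061
Denominator Σ(y_t−ȳ)² = 120.8571
r_1 = -77.3061 / 120.8571 = -0.640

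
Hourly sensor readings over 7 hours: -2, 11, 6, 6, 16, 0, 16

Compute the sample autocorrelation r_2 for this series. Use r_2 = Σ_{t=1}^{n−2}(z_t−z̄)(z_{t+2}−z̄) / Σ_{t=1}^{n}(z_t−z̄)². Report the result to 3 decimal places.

0.258

Mean z̄ = (-2 + 11 + 6 + 6 + 16 + 0 + 16)/7 = 7.5714
Deviations from mean: -9.5714, 3.4286, -1.5714, -1.5714, 8.4286, -7.5714, 8.4286
Σ(z_t−z̄)(z_{t+2}−z̄) = (15.0408) + (-5.3878) + (-13.2449) + (11.8980) + (71.0408) = 79.3469
Denominator Σ(z_t−z̄)² = 307.7143
r_2 = 79.3469 / 307.7143 = 0.258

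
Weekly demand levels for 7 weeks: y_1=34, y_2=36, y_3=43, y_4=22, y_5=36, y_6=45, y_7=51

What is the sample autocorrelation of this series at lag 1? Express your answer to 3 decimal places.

0.054

Mean ȳ = (34 + 36 + 43 + 22 + 36 + 45 + 51)/7 = 38.1429
Deviations from mean: -4.1429, -2.1429, 4.8571, -16.1429, -2.1429, 6.8571, 12.8571
Σ(y_t−ȳ)(y_{t+1}−ȳ) = (8.8776) + (-10.4082) + (-78.4082) + (34.5918) + (-14.6939) + (88.1633) = 28.1224
Denominator Σ(y_t−ȳ)² = 522.8571
r_1 = 28.1224 / 522.8571 = 0.054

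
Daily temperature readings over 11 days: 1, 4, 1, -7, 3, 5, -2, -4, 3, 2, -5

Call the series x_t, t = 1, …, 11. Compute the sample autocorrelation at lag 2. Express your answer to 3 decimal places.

-0.717

Mean x̄ = (1 + 4 + 1 − 7 + 3 + 5 − 2 − 4 + 3 + 2 − 5)/11 = 0.0909
Numerator Σ_{t=1}^{9}(x_t−x̄)(x_{t+2}−x̄) = -113.9256
Denominator Σ(x_t−x̄)² = 158.9091
r_2 = -113.9256 / 158.9091 = -0.717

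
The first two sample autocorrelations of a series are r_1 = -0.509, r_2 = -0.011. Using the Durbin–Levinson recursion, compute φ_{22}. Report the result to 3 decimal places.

φ_{22} = (r_2 − r_1²) / (1 − r_1²)
r_1² = (-0.509)² = 0.259081
Numerator = -0.011 − 0.2591 = -0.2701; denominator = 1 − 0.2591 = 0.7409
φ_{22} = -0.2701 / 0.7409 = -0.365

-0.365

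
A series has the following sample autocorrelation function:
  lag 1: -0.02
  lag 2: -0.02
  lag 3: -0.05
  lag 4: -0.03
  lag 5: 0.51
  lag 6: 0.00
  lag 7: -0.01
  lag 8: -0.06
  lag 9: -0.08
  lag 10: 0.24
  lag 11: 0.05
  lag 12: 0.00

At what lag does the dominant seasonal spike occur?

The largest autocorrelation is r_5 = 0.51, with a weaker echo at lag 10 (0.24); the remaining lags stay at or below 0.05.
The dominant spike at lag 5 indicates a seasonal period of 5.

5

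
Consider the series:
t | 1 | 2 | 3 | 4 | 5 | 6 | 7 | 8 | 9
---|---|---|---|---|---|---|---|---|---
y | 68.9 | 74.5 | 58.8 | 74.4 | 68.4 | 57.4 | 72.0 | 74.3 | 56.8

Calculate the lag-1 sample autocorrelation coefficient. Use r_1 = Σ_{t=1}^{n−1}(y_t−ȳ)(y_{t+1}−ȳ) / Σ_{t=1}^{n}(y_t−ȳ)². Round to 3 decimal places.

-0.437

Mean ȳ = (68.9 + 74.5 + 58.8 + 74.4 + 68.4 + 57.4 + 72.0 + 74.3 + 56.8)/9 = 67.2778
Numerator Σ_{t=1}^{8}(y_t−ȳ)(y_{t+1}−ȳ) = -200.0472
Denominator Σ(y_t−ȳ)² = 457.6156
r_1 = -200.0472 / 457.6156 = -0.437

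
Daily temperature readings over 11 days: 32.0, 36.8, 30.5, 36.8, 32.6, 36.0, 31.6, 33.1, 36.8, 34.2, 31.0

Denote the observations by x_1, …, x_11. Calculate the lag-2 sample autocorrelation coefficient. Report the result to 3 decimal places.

Mean x̄ = (32.0 + 36.8 + 30.5 + 36.8 + 32.6 + 36.0 + 31.6 + 33.1 + 36.8 + 34.2 + 31.0)/11 = 33.7636
Numerator Σ_{t=1}^{9}(x_t−x̄)(x_{t+2}−x̄) = 11.3464
Denominator Σ(x_t−x̄)² = 60.7255
r_2 = 11.3464 / 60.7255 = 0.187

0.187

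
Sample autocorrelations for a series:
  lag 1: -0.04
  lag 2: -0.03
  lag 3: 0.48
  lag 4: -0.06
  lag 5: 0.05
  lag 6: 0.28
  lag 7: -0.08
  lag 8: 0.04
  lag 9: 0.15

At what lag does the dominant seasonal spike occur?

3

The largest autocorrelation is r_3 = 0.48, with weaker echoes at lags 6 (0.28) and 9 (0.15); the remaining lags stay at or below 0.05.
The dominant spike at lag 3 indicates a seasonal period of 3.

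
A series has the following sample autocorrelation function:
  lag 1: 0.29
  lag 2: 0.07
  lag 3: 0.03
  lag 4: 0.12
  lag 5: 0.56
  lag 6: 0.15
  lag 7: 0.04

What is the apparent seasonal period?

5

The largest autocorrelation is r_5 = 0.56; the remaining lags stay at or below 0.29. The elevated value at lag 1 (0.29), dropping to 0.07 at lag 2, reflects decaying short-term dependence rather than seasonality.
The dominant spike at lag 5 indicates a seasonal period of 5.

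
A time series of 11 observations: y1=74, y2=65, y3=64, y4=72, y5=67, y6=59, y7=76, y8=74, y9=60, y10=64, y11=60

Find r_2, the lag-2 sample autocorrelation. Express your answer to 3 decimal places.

Mean ȳ = (74 + 65 + 64 + 72 + 67 + 59 + 76 + 74 + 60 + 64 + 60)/11 = 66.8182
Numerator Σ_{t=1}^{9}(y_t−ȳ)(y_{t+2}−ȳ) = -161.5207
Denominator Σ(y_t−ȳ)² = 387.6364
r_2 = -161.5207 / 387.6364 = -0.417

-0.417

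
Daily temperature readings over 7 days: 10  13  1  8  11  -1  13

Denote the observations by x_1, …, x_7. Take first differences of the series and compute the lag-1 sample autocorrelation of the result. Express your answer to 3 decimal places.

First differences Δx: 3, -12, 7, 3, -12, 14
Mean of differences = 0.5000
Numerator Σ(Δx_t−Δx̄)(Δx_{t+1}−Δx̄) = -296.2500
Denominator Σ(Δx_t−Δx̄)² = 549.5000
r_1(Δx) = -296.2500 / 549.5000 = -0.539

-0.539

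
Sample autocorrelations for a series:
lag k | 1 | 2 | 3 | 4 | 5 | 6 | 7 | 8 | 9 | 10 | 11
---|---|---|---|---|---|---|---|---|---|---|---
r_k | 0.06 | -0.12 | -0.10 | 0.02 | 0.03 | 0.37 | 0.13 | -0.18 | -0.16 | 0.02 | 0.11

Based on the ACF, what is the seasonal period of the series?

The largest autocorrelation is r_6 = 0.37; the remaining lags stay at or below 0.13.
The dominant spike at lag 6 indicates a seasonal period of 6.

6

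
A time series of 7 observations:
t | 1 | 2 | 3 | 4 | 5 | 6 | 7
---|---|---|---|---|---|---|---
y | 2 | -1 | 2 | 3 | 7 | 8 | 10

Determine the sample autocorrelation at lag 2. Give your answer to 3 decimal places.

Mean ȳ = (2 − 1 + 2 + 3 + 7 + 8 + 10)/7 = 4.4286
Σ(y_t−ȳ)(y_{t+2}−ȳ) = (5.8980) + (7.7551) + (-6.2449) + (-5.1020) + (14.3265) = 16.6327
Denominator Σ(y_t−ȳ)² = 93.7143
r_2 = 16.6327 / 93.7143 = 0.177

0.177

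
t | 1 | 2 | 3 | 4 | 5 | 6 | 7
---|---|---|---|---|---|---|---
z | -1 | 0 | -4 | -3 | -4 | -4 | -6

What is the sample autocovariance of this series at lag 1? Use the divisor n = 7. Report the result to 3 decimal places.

Mean z̄ = (-1 + 0 − 4 − 3 − 4 − 4 − 6)/7 = -3.1429
Σ_{t=1}^{6}(z_t−z̄)(z_{t+1}−z̄) = 6.9796
γ_1 = 6.9796 / 7 = 0.997

0.997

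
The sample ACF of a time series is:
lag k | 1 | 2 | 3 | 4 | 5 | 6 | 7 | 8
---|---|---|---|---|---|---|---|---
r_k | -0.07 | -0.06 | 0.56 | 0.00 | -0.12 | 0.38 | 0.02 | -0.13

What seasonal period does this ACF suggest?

3

The largest autocorrelation is r_3 = 0.56, with a weaker echo at lag 6 (0.38); the remaining lags stay at or below 0.02.
The dominant spike at lag 3 indicates a seasonal period of 3.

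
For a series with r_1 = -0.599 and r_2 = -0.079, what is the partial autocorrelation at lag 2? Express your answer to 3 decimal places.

φ_{22} = (r_2 − r_1²) / (1 − r_1²)
r_1² = (-0.599)² = 0.358801
Numerator = -0.079 − 0.3588 = -0.4378; denominator = 1 − 0.3588 = 0.6412
φ_{22} = -0.4378 / 0.6412 = -0.683

-0.683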